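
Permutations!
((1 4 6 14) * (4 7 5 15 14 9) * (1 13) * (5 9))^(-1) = (1 13 14 15 5 6 4 9 7)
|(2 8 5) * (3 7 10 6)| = |(2 8 5)(3 7 10 6)| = 12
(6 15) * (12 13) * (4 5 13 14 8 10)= (4 5 13 12 14 8 10)(6 15)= [0, 1, 2, 3, 5, 13, 15, 7, 10, 9, 4, 11, 14, 12, 8, 6]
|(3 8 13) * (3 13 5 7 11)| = 5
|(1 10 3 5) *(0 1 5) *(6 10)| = |(0 1 6 10 3)| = 5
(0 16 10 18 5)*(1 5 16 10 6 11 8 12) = (0 10 18 16 6 11 8 12 1 5) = [10, 5, 2, 3, 4, 0, 11, 7, 12, 9, 18, 8, 1, 13, 14, 15, 6, 17, 16]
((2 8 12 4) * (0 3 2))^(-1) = ((0 3 2 8 12 4))^(-1) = (0 4 12 8 2 3)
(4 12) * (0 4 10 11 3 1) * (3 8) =[4, 0, 2, 1, 12, 5, 6, 7, 3, 9, 11, 8, 10] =(0 4 12 10 11 8 3 1)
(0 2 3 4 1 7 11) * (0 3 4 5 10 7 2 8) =(0 8)(1 2 4)(3 5 10 7 11) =[8, 2, 4, 5, 1, 10, 6, 11, 0, 9, 7, 3]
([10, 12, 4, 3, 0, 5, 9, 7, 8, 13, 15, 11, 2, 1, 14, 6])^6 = [1, 15, 9, 3, 13, 5, 4, 7, 8, 0, 12, 11, 6, 10, 14, 2]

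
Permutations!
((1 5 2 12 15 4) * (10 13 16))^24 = (16)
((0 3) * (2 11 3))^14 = (0 11)(2 3)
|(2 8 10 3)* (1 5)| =4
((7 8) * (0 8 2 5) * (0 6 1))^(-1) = (0 1 6 5 2 7 8)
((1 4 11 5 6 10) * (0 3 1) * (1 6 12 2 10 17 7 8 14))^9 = (0 11 7 10 4 17 2 1 6 12 14 3 5 8)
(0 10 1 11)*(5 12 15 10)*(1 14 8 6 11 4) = (0 5 12 15 10 14 8 6 11)(1 4) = [5, 4, 2, 3, 1, 12, 11, 7, 6, 9, 14, 0, 15, 13, 8, 10]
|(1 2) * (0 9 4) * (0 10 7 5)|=|(0 9 4 10 7 5)(1 2)|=6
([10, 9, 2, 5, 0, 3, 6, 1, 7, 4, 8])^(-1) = (0 4 9 1 7 8 10)(3 5)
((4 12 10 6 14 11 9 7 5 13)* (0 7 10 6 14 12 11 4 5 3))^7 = ((0 7 3)(4 11 9 10 14)(5 13)(6 12))^7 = (0 7 3)(4 9 14 11 10)(5 13)(6 12)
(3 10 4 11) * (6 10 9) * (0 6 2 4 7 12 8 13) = (0 6 10 7 12 8 13)(2 4 11 3 9) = [6, 1, 4, 9, 11, 5, 10, 12, 13, 2, 7, 3, 8, 0]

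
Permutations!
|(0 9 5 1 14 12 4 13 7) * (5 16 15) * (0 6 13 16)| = |(0 9)(1 14 12 4 16 15 5)(6 13 7)| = 42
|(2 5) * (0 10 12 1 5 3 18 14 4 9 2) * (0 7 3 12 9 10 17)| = |(0 17)(1 5 7 3 18 14 4 10 9 2 12)| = 22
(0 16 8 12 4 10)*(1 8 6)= (0 16 6 1 8 12 4 10)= [16, 8, 2, 3, 10, 5, 1, 7, 12, 9, 0, 11, 4, 13, 14, 15, 6]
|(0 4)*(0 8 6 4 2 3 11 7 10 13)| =|(0 2 3 11 7 10 13)(4 8 6)| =21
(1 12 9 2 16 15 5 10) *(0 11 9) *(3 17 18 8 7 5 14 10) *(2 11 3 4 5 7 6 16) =(0 3 17 18 8 6 16 15 14 10 1 12)(4 5)(9 11) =[3, 12, 2, 17, 5, 4, 16, 7, 6, 11, 1, 9, 0, 13, 10, 14, 15, 18, 8]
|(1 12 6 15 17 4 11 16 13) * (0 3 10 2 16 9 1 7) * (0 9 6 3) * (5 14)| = 90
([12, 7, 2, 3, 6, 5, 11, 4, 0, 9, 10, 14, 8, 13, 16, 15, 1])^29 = (0 8 12)(1 7 4 6 11 14 16)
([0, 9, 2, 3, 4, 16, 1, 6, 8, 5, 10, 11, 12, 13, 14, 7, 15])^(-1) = (1 6 7 15 16 5 9)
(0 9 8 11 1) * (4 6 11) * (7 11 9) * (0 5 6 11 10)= (0 7 10)(1 5 6 9 8 4 11)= [7, 5, 2, 3, 11, 6, 9, 10, 4, 8, 0, 1]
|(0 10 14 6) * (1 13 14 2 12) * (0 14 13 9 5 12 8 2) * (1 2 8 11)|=6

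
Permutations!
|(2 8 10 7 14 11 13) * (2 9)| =|(2 8 10 7 14 11 13 9)| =8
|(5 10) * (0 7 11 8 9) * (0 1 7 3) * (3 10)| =20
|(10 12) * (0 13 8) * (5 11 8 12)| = |(0 13 12 10 5 11 8)| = 7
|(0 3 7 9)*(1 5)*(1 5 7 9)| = |(0 3 9)(1 7)| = 6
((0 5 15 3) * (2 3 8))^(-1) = (0 3 2 8 15 5)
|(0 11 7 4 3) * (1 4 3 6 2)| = 4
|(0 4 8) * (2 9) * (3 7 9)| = 12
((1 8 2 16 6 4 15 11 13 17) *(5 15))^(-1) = ((1 8 2 16 6 4 5 15 11 13 17))^(-1) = (1 17 13 11 15 5 4 6 16 2 8)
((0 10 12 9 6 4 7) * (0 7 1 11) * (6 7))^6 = ((0 10 12 9 7 6 4 1 11))^6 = (0 4 9)(1 7 10)(6 12 11)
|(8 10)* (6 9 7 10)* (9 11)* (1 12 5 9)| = 9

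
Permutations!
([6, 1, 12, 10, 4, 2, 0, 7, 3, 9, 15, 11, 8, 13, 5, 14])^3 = [6, 1, 3, 14, 4, 8, 0, 7, 15, 9, 5, 11, 10, 13, 12, 2]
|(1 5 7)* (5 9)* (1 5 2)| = |(1 9 2)(5 7)| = 6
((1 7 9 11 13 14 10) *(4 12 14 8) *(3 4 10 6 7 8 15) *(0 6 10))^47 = (0 13 14 6 15 10 7 3 1 9 4 8 11 12)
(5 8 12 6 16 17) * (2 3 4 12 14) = [0, 1, 3, 4, 12, 8, 16, 7, 14, 9, 10, 11, 6, 13, 2, 15, 17, 5] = (2 3 4 12 6 16 17 5 8 14)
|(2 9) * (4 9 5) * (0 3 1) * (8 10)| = |(0 3 1)(2 5 4 9)(8 10)| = 12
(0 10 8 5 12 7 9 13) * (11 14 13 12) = (0 10 8 5 11 14 13)(7 9 12) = [10, 1, 2, 3, 4, 11, 6, 9, 5, 12, 8, 14, 7, 0, 13]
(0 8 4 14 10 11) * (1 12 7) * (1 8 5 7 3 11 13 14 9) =(0 5 7 8 4 9 1 12 3 11)(10 13 14) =[5, 12, 2, 11, 9, 7, 6, 8, 4, 1, 13, 0, 3, 14, 10]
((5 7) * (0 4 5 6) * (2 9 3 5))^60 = ((0 4 2 9 3 5 7 6))^60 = (0 3)(2 7)(4 5)(6 9)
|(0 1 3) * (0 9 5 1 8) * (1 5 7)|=4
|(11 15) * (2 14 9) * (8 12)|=6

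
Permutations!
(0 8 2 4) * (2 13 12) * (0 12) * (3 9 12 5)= [8, 1, 4, 9, 5, 3, 6, 7, 13, 12, 10, 11, 2, 0]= (0 8 13)(2 4 5 3 9 12)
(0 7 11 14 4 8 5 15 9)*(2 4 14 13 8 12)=(0 7 11 13 8 5 15 9)(2 4 12)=[7, 1, 4, 3, 12, 15, 6, 11, 5, 0, 10, 13, 2, 8, 14, 9]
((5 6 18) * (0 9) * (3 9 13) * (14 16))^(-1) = (0 9 3 13)(5 18 6)(14 16)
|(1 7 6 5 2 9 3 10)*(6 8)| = 9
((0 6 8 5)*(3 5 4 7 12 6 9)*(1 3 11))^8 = ((0 9 11 1 3 5)(4 7 12 6 8))^8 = (0 11 3)(1 5 9)(4 6 7 8 12)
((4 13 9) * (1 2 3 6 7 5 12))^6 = (13)(1 12 5 7 6 3 2)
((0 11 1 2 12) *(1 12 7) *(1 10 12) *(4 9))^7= ((0 11 1 2 7 10 12)(4 9))^7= (12)(4 9)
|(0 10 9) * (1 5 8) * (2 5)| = 12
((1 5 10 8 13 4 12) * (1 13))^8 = ((1 5 10 8)(4 12 13))^8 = (4 13 12)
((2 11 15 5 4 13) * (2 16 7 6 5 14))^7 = (2 14 15 11)(4 13 16 7 6 5)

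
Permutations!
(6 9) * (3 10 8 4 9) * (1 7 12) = (1 7 12)(3 10 8 4 9 6) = [0, 7, 2, 10, 9, 5, 3, 12, 4, 6, 8, 11, 1]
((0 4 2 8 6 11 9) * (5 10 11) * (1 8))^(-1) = ((0 4 2 1 8 6 5 10 11 9))^(-1) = (0 9 11 10 5 6 8 1 2 4)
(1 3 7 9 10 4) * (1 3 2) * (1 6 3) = [0, 2, 6, 7, 1, 5, 3, 9, 8, 10, 4] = (1 2 6 3 7 9 10 4)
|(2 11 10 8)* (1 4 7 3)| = |(1 4 7 3)(2 11 10 8)| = 4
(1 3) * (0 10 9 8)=(0 10 9 8)(1 3)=[10, 3, 2, 1, 4, 5, 6, 7, 0, 8, 9]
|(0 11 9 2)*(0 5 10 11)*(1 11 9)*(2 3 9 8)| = |(1 11)(2 5 10 8)(3 9)| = 4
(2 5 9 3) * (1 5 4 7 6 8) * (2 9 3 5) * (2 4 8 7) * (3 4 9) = (1 9 5 4 2 8)(6 7) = [0, 9, 8, 3, 2, 4, 7, 6, 1, 5]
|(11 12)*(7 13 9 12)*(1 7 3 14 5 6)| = |(1 7 13 9 12 11 3 14 5 6)| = 10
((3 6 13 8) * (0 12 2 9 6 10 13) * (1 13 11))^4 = (0 6 9 2 12)(1 10 8)(3 13 11)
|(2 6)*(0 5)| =|(0 5)(2 6)| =2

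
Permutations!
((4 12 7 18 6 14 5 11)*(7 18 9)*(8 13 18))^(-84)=(4 14 13)(5 18 12)(6 8 11)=((4 12 8 13 18 6 14 5 11)(7 9))^(-84)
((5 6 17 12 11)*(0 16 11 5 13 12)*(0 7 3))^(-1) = (0 3 7 17 6 5 12 13 11 16)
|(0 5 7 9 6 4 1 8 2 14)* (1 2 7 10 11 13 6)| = 36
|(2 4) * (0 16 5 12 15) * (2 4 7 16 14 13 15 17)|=|(0 14 13 15)(2 7 16 5 12 17)|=12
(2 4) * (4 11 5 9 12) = (2 11 5 9 12 4) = [0, 1, 11, 3, 2, 9, 6, 7, 8, 12, 10, 5, 4]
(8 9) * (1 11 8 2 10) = (1 11 8 9 2 10) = [0, 11, 10, 3, 4, 5, 6, 7, 9, 2, 1, 8]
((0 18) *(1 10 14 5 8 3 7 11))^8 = (18)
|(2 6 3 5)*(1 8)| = |(1 8)(2 6 3 5)| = 4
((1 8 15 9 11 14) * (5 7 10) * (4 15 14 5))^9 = ((1 8 14)(4 15 9 11 5 7 10))^9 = (4 9 5 10 15 11 7)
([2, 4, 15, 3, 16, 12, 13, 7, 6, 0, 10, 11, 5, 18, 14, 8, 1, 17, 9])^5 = [13, 16, 18, 3, 1, 12, 2, 7, 0, 6, 10, 11, 5, 15, 14, 9, 4, 17, 8]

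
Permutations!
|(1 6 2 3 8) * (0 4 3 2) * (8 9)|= |(0 4 3 9 8 1 6)|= 7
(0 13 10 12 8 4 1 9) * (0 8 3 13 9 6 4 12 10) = (0 9 8 12 3 13)(1 6 4) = [9, 6, 2, 13, 1, 5, 4, 7, 12, 8, 10, 11, 3, 0]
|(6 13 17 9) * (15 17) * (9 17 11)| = 5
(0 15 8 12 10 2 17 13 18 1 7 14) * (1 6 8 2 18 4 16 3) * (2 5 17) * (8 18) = (0 15 5 17 13 4 16 3 1 7 14)(6 18)(8 12 10) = [15, 7, 2, 1, 16, 17, 18, 14, 12, 9, 8, 11, 10, 4, 0, 5, 3, 13, 6]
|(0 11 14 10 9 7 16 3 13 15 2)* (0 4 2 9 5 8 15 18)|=|(0 11 14 10 5 8 15 9 7 16 3 13 18)(2 4)|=26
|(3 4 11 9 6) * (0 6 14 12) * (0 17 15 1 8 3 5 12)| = 13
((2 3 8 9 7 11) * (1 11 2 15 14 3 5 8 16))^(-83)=((1 11 15 14 3 16)(2 5 8 9 7))^(-83)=(1 11 15 14 3 16)(2 8 7 5 9)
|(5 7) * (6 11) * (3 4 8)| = 6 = |(3 4 8)(5 7)(6 11)|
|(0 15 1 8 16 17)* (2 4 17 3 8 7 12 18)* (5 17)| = 30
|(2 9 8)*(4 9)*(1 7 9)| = 6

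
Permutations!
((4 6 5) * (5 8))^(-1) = ((4 6 8 5))^(-1) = (4 5 8 6)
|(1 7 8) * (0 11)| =|(0 11)(1 7 8)| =6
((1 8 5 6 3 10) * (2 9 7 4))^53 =((1 8 5 6 3 10)(2 9 7 4))^53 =(1 10 3 6 5 8)(2 9 7 4)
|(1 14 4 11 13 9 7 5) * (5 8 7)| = |(1 14 4 11 13 9 5)(7 8)| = 14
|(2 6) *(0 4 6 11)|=5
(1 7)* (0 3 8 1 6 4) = (0 3 8 1 7 6 4) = [3, 7, 2, 8, 0, 5, 4, 6, 1]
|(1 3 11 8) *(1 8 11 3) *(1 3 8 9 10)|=|(11)(1 3 8 9 10)|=5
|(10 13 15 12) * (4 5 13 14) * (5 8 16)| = |(4 8 16 5 13 15 12 10 14)| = 9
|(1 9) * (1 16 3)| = 4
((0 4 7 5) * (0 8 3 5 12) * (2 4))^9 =(0 12 7 4 2)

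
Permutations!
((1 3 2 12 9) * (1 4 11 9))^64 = (12)(4 11 9)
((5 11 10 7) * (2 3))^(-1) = (2 3)(5 7 10 11)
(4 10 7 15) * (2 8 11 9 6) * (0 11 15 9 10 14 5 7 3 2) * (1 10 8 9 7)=(0 11 8 15 4 14 5 1 10 3 2 9 6)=[11, 10, 9, 2, 14, 1, 0, 7, 15, 6, 3, 8, 12, 13, 5, 4]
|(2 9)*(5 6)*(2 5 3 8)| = 6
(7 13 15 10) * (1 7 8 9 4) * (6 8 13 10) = (1 7 10 13 15 6 8 9 4) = [0, 7, 2, 3, 1, 5, 8, 10, 9, 4, 13, 11, 12, 15, 14, 6]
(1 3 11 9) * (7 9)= (1 3 11 7 9)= [0, 3, 2, 11, 4, 5, 6, 9, 8, 1, 10, 7]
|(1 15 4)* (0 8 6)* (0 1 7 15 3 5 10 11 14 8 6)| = |(0 6 1 3 5 10 11 14 8)(4 7 15)| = 9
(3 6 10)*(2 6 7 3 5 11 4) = (2 6 10 5 11 4)(3 7) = [0, 1, 6, 7, 2, 11, 10, 3, 8, 9, 5, 4]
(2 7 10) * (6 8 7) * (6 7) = (2 7 10)(6 8) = [0, 1, 7, 3, 4, 5, 8, 10, 6, 9, 2]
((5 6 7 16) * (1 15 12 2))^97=(1 15 12 2)(5 6 7 16)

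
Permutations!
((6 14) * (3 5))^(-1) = (3 5)(6 14)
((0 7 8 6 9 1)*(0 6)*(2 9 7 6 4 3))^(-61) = (0 8 7 6)(1 9 2 3 4)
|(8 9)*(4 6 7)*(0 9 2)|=12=|(0 9 8 2)(4 6 7)|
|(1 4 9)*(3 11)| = 6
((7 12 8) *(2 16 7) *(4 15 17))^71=(2 16 7 12 8)(4 17 15)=((2 16 7 12 8)(4 15 17))^71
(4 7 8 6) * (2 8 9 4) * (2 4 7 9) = (2 8 6 4 9 7) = [0, 1, 8, 3, 9, 5, 4, 2, 6, 7]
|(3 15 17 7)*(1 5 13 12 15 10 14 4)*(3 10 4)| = 11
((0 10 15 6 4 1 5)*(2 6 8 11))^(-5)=((0 10 15 8 11 2 6 4 1 5))^(-5)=(0 2)(1 8)(4 15)(5 11)(6 10)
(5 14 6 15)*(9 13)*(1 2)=(1 2)(5 14 6 15)(9 13)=[0, 2, 1, 3, 4, 14, 15, 7, 8, 13, 10, 11, 12, 9, 6, 5]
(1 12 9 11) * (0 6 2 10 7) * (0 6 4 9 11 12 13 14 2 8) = (0 4 9 12 11 1 13 14 2 10 7 6 8) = [4, 13, 10, 3, 9, 5, 8, 6, 0, 12, 7, 1, 11, 14, 2]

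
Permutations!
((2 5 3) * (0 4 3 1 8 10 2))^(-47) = ((0 4 3)(1 8 10 2 5))^(-47) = (0 4 3)(1 2 8 5 10)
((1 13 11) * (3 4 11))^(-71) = ((1 13 3 4 11))^(-71) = (1 11 4 3 13)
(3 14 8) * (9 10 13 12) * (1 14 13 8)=[0, 14, 2, 13, 4, 5, 6, 7, 3, 10, 8, 11, 9, 12, 1]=(1 14)(3 13 12 9 10 8)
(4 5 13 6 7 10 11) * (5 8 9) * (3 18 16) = (3 18 16)(4 8 9 5 13 6 7 10 11) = [0, 1, 2, 18, 8, 13, 7, 10, 9, 5, 11, 4, 12, 6, 14, 15, 3, 17, 16]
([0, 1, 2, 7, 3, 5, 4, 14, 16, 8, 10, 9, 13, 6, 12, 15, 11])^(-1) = (3 4 6 13 12 14 7)(8 9 11 16)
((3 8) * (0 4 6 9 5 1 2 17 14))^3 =(0 9 2)(1 14 6)(3 8)(4 5 17)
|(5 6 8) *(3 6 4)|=5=|(3 6 8 5 4)|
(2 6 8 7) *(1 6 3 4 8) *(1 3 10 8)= (1 6 3 4)(2 10 8 7)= [0, 6, 10, 4, 1, 5, 3, 2, 7, 9, 8]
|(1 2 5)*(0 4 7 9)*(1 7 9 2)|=|(0 4 9)(2 5 7)|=3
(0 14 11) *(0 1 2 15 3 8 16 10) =(0 14 11 1 2 15 3 8 16 10) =[14, 2, 15, 8, 4, 5, 6, 7, 16, 9, 0, 1, 12, 13, 11, 3, 10]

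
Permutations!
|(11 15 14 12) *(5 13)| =4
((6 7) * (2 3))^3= ((2 3)(6 7))^3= (2 3)(6 7)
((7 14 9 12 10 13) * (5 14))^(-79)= ((5 14 9 12 10 13 7))^(-79)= (5 13 12 14 7 10 9)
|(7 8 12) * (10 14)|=|(7 8 12)(10 14)|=6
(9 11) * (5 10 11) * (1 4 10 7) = (1 4 10 11 9 5 7) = [0, 4, 2, 3, 10, 7, 6, 1, 8, 5, 11, 9]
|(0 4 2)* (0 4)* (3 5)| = 2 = |(2 4)(3 5)|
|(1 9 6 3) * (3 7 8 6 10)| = 12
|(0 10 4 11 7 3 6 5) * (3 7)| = 7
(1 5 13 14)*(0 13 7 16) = [13, 5, 2, 3, 4, 7, 6, 16, 8, 9, 10, 11, 12, 14, 1, 15, 0] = (0 13 14 1 5 7 16)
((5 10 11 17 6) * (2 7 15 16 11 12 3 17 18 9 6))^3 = (2 16 9 10 17 15 18 5 3 7 11 6 12)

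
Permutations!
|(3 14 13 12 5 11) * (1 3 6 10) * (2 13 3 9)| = 18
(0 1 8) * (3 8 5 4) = [1, 5, 2, 8, 3, 4, 6, 7, 0] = (0 1 5 4 3 8)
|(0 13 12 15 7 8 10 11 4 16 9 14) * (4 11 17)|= 12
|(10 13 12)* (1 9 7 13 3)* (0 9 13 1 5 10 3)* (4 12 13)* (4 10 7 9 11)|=|(13)(0 11 4 12 3 5 7 1 10)|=9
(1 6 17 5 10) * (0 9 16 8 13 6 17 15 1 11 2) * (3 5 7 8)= (0 9 16 3 5 10 11 2)(1 17 7 8 13 6 15)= [9, 17, 0, 5, 4, 10, 15, 8, 13, 16, 11, 2, 12, 6, 14, 1, 3, 7]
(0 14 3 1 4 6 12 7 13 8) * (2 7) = (0 14 3 1 4 6 12 2 7 13 8) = [14, 4, 7, 1, 6, 5, 12, 13, 0, 9, 10, 11, 2, 8, 3]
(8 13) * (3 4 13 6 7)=(3 4 13 8 6 7)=[0, 1, 2, 4, 13, 5, 7, 3, 6, 9, 10, 11, 12, 8]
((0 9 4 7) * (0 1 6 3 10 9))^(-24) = ((1 6 3 10 9 4 7))^(-24) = (1 9 6 4 3 7 10)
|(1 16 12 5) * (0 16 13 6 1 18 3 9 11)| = 24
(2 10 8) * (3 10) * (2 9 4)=(2 3 10 8 9 4)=[0, 1, 3, 10, 2, 5, 6, 7, 9, 4, 8]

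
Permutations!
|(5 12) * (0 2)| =|(0 2)(5 12)| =2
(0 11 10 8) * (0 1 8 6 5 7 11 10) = [10, 8, 2, 3, 4, 7, 5, 11, 1, 9, 6, 0] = (0 10 6 5 7 11)(1 8)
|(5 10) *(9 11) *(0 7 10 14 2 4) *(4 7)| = |(0 4)(2 7 10 5 14)(9 11)| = 10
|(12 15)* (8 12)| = 3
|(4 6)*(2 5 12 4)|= 5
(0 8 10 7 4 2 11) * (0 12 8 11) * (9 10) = (0 11 12 8 9 10 7 4 2) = [11, 1, 0, 3, 2, 5, 6, 4, 9, 10, 7, 12, 8]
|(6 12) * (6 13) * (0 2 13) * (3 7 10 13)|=8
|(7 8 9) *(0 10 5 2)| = 12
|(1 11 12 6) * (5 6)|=5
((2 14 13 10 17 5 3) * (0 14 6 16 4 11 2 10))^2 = ((0 14 13)(2 6 16 4 11)(3 10 17 5))^2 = (0 13 14)(2 16 11 6 4)(3 17)(5 10)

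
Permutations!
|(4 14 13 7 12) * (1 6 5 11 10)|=|(1 6 5 11 10)(4 14 13 7 12)|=5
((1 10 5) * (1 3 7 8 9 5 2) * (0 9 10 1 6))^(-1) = (0 6 2 10 8 7 3 5 9)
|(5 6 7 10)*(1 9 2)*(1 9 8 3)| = 12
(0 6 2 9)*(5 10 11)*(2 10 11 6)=(0 2 9)(5 11)(6 10)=[2, 1, 9, 3, 4, 11, 10, 7, 8, 0, 6, 5]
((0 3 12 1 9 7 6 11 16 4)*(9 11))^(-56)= (16)(6 9 7)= ((0 3 12 1 11 16 4)(6 9 7))^(-56)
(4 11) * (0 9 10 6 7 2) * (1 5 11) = (0 9 10 6 7 2)(1 5 11 4) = [9, 5, 0, 3, 1, 11, 7, 2, 8, 10, 6, 4]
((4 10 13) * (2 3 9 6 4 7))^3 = ((2 3 9 6 4 10 13 7))^3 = (2 6 13 3 4 7 9 10)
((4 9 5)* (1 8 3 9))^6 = ((1 8 3 9 5 4))^6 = (9)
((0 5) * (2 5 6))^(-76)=(6)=((0 6 2 5))^(-76)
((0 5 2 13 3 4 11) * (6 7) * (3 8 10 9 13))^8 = (13)(0 2 4)(3 11 5)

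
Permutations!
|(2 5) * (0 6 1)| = |(0 6 1)(2 5)| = 6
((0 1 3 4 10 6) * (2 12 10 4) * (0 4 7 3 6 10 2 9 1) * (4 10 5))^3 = (1 5 3 6 4 9 10 7)(2 12)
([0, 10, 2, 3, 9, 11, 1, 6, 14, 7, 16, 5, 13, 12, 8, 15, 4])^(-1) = (1 6 7 9 4 16 10)(5 11)(8 14)(12 13)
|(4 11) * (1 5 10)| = 6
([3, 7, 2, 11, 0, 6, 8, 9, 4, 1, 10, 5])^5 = (0 8 5 3 4 6 11)(1 9 7)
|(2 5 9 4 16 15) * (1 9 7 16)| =15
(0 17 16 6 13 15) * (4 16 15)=[17, 1, 2, 3, 16, 5, 13, 7, 8, 9, 10, 11, 12, 4, 14, 0, 6, 15]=(0 17 15)(4 16 6 13)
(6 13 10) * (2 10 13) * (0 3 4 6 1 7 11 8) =(13)(0 3 4 6 2 10 1 7 11 8) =[3, 7, 10, 4, 6, 5, 2, 11, 0, 9, 1, 8, 12, 13]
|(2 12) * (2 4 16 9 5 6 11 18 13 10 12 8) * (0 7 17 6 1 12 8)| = 30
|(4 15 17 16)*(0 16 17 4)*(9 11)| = 2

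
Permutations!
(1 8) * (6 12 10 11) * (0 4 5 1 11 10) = (0 4 5 1 8 11 6 12) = [4, 8, 2, 3, 5, 1, 12, 7, 11, 9, 10, 6, 0]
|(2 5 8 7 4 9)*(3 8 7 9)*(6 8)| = |(2 5 7 4 3 6 8 9)| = 8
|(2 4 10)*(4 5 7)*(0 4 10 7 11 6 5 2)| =|(0 4 7 10)(5 11 6)| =12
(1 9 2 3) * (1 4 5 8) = [0, 9, 3, 4, 5, 8, 6, 7, 1, 2] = (1 9 2 3 4 5 8)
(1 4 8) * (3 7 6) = (1 4 8)(3 7 6) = [0, 4, 2, 7, 8, 5, 3, 6, 1]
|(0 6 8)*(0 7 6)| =3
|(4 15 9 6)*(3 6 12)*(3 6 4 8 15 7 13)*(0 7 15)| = |(0 7 13 3 4 15 9 12 6 8)| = 10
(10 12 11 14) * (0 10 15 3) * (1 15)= (0 10 12 11 14 1 15 3)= [10, 15, 2, 0, 4, 5, 6, 7, 8, 9, 12, 14, 11, 13, 1, 3]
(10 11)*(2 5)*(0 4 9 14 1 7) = (0 4 9 14 1 7)(2 5)(10 11) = [4, 7, 5, 3, 9, 2, 6, 0, 8, 14, 11, 10, 12, 13, 1]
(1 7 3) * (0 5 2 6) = [5, 7, 6, 1, 4, 2, 0, 3] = (0 5 2 6)(1 7 3)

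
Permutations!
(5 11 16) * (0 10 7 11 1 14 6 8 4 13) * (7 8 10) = [7, 14, 2, 3, 13, 1, 10, 11, 4, 9, 8, 16, 12, 0, 6, 15, 5] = (0 7 11 16 5 1 14 6 10 8 4 13)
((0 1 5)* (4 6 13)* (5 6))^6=((0 1 6 13 4 5))^6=(13)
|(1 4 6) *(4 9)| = 4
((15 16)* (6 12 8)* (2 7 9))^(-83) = (2 7 9)(6 12 8)(15 16)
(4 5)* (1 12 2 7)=(1 12 2 7)(4 5)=[0, 12, 7, 3, 5, 4, 6, 1, 8, 9, 10, 11, 2]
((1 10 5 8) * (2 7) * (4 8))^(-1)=(1 8 4 5 10)(2 7)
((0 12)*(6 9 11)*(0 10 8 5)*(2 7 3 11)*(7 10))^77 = (12)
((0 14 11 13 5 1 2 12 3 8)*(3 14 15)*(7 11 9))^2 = ((0 15 3 8)(1 2 12 14 9 7 11 13 5))^2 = (0 3)(1 12 9 11 5 2 14 7 13)(8 15)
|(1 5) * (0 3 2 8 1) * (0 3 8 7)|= |(0 8 1 5 3 2 7)|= 7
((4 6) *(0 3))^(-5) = (0 3)(4 6)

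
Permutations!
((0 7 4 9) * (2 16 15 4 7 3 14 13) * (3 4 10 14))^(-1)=(0 9 4)(2 13 14 10 15 16)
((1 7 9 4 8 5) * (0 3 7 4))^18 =(0 7)(1 8)(3 9)(4 5)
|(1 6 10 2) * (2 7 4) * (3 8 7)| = |(1 6 10 3 8 7 4 2)| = 8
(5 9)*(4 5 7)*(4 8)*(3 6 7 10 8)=[0, 1, 2, 6, 5, 9, 7, 3, 4, 10, 8]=(3 6 7)(4 5 9 10 8)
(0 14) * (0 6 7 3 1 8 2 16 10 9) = (0 14 6 7 3 1 8 2 16 10 9) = [14, 8, 16, 1, 4, 5, 7, 3, 2, 0, 9, 11, 12, 13, 6, 15, 10]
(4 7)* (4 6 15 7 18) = (4 18)(6 15 7) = [0, 1, 2, 3, 18, 5, 15, 6, 8, 9, 10, 11, 12, 13, 14, 7, 16, 17, 4]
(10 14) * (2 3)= (2 3)(10 14)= [0, 1, 3, 2, 4, 5, 6, 7, 8, 9, 14, 11, 12, 13, 10]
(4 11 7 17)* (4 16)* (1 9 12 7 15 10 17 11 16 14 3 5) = (1 9 12 7 11 15 10 17 14 3 5)(4 16) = [0, 9, 2, 5, 16, 1, 6, 11, 8, 12, 17, 15, 7, 13, 3, 10, 4, 14]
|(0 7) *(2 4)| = |(0 7)(2 4)| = 2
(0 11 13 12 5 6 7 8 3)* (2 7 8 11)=(0 2 7 11 13 12 5 6 8 3)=[2, 1, 7, 0, 4, 6, 8, 11, 3, 9, 10, 13, 5, 12]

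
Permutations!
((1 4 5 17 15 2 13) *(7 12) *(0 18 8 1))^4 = (0 4 2 8 17)(1 15 18 5 13) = ((0 18 8 1 4 5 17 15 2 13)(7 12))^4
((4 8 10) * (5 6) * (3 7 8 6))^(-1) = (3 5 6 4 10 8 7)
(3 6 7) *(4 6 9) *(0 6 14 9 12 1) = [6, 0, 2, 12, 14, 5, 7, 3, 8, 4, 10, 11, 1, 13, 9] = (0 6 7 3 12 1)(4 14 9)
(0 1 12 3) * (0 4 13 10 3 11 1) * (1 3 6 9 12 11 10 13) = (13)(1 11 3 4)(6 9 12 10) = [0, 11, 2, 4, 1, 5, 9, 7, 8, 12, 6, 3, 10, 13]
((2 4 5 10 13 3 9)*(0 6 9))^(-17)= (0 6 9 2 4 5 10 13 3)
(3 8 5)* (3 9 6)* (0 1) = (0 1)(3 8 5 9 6) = [1, 0, 2, 8, 4, 9, 3, 7, 5, 6]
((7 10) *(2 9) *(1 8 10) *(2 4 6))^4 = (10)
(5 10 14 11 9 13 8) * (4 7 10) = [0, 1, 2, 3, 7, 4, 6, 10, 5, 13, 14, 9, 12, 8, 11] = (4 7 10 14 11 9 13 8 5)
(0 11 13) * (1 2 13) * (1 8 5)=[11, 2, 13, 3, 4, 1, 6, 7, 5, 9, 10, 8, 12, 0]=(0 11 8 5 1 2 13)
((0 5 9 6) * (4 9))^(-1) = ((0 5 4 9 6))^(-1) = (0 6 9 4 5)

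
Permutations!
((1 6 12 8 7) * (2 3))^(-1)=(1 7 8 12 6)(2 3)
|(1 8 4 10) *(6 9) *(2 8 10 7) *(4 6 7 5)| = |(1 10)(2 8 6 9 7)(4 5)| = 10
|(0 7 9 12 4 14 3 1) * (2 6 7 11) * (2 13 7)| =10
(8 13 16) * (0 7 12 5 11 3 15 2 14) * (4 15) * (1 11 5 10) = (0 7 12 10 1 11 3 4 15 2 14)(8 13 16) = [7, 11, 14, 4, 15, 5, 6, 12, 13, 9, 1, 3, 10, 16, 0, 2, 8]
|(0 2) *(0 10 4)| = |(0 2 10 4)| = 4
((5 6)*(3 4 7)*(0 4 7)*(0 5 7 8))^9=((0 4 5 6 7 3 8))^9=(0 5 7 8 4 6 3)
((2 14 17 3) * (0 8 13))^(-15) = ((0 8 13)(2 14 17 3))^(-15) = (2 14 17 3)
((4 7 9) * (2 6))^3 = (9)(2 6)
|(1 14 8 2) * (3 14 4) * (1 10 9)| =8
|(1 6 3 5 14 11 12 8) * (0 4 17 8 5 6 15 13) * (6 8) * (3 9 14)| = 14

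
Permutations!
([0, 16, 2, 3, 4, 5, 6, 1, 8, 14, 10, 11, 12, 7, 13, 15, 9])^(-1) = [0, 7, 2, 3, 4, 5, 6, 13, 8, 16, 10, 11, 12, 14, 9, 15, 1]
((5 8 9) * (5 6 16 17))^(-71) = (5 8 9 6 16 17)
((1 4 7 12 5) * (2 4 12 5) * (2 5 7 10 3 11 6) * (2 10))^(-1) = (1 5 12)(2 4)(3 10 6 11)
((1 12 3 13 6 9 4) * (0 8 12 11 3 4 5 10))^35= ((0 8 12 4 1 11 3 13 6 9 5 10))^35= (0 10 5 9 6 13 3 11 1 4 12 8)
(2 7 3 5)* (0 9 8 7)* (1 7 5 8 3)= (0 9 3 8 5 2)(1 7)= [9, 7, 0, 8, 4, 2, 6, 1, 5, 3]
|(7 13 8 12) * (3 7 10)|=6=|(3 7 13 8 12 10)|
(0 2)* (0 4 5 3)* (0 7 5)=(0 2 4)(3 7 5)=[2, 1, 4, 7, 0, 3, 6, 5]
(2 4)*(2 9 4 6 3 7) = (2 6 3 7)(4 9) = [0, 1, 6, 7, 9, 5, 3, 2, 8, 4]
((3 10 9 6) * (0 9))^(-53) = (0 6 10 9 3)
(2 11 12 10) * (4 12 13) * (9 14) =[0, 1, 11, 3, 12, 5, 6, 7, 8, 14, 2, 13, 10, 4, 9] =(2 11 13 4 12 10)(9 14)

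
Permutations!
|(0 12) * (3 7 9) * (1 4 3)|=|(0 12)(1 4 3 7 9)|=10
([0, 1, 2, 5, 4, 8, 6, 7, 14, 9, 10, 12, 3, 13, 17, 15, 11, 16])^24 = [0, 1, 2, 3, 4, 5, 6, 7, 8, 9, 10, 11, 12, 13, 14, 15, 16, 17]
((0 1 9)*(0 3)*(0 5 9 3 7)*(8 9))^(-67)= (0 5 7 3 9 1 8)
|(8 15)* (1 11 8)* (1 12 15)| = |(1 11 8)(12 15)| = 6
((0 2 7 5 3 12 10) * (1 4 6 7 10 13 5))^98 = ((0 2 10)(1 4 6 7)(3 12 13 5))^98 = (0 10 2)(1 6)(3 13)(4 7)(5 12)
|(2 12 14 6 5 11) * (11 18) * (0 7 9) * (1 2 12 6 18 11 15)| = 9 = |(0 7 9)(1 2 6 5 11 12 14 18 15)|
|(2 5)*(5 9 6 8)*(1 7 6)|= 7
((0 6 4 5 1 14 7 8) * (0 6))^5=(1 4 8 14 5 6 7)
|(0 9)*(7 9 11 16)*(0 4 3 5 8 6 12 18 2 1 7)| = |(0 11 16)(1 7 9 4 3 5 8 6 12 18 2)| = 33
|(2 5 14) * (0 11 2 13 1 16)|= 8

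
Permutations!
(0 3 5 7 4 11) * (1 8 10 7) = (0 3 5 1 8 10 7 4 11) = [3, 8, 2, 5, 11, 1, 6, 4, 10, 9, 7, 0]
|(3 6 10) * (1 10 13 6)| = |(1 10 3)(6 13)| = 6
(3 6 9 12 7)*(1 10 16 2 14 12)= (1 10 16 2 14 12 7 3 6 9)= [0, 10, 14, 6, 4, 5, 9, 3, 8, 1, 16, 11, 7, 13, 12, 15, 2]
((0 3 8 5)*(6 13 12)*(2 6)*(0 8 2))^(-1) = ((0 3 2 6 13 12)(5 8))^(-1) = (0 12 13 6 2 3)(5 8)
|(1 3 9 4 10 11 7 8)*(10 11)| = 7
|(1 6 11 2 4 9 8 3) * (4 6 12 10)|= |(1 12 10 4 9 8 3)(2 6 11)|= 21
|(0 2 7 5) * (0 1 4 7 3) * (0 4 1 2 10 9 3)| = 8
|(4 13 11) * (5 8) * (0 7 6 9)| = |(0 7 6 9)(4 13 11)(5 8)| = 12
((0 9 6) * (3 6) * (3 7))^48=(0 3 9 6 7)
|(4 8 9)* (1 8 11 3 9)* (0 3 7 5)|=|(0 3 9 4 11 7 5)(1 8)|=14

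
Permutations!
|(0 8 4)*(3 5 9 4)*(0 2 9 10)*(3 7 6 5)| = 6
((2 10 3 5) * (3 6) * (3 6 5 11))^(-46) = (11)(2 5 10)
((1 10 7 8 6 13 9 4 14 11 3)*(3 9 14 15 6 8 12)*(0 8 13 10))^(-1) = (0 1 3 12 7 10 6 15 4 9 11 14 13 8)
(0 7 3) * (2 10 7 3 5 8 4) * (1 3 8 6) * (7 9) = [8, 3, 10, 0, 2, 6, 1, 5, 4, 7, 9] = (0 8 4 2 10 9 7 5 6 1 3)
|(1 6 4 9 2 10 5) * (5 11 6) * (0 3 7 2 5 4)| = |(0 3 7 2 10 11 6)(1 4 9 5)| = 28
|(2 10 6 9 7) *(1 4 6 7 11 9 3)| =|(1 4 6 3)(2 10 7)(9 11)| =12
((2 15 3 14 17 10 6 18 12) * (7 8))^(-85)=(2 10 15 6 3 18 14 12 17)(7 8)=((2 15 3 14 17 10 6 18 12)(7 8))^(-85)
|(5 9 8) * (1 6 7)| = 3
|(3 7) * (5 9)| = |(3 7)(5 9)| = 2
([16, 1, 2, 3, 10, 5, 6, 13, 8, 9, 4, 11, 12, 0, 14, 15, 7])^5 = [16, 1, 2, 3, 10, 5, 6, 13, 8, 9, 4, 11, 12, 0, 14, 15, 7]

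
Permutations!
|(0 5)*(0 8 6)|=|(0 5 8 6)|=4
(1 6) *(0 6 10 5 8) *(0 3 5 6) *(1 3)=(1 10 6 3 5 8)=[0, 10, 2, 5, 4, 8, 3, 7, 1, 9, 6]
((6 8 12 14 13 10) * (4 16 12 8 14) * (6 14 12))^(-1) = (4 12 6 16)(10 13 14)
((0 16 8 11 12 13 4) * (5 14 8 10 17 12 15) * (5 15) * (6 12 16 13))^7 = ((0 13 4)(5 14 8 11)(6 12)(10 17 16))^7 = (0 13 4)(5 11 8 14)(6 12)(10 17 16)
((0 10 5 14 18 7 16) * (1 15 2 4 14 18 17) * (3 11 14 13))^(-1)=(0 16 7 18 5 10)(1 17 14 11 3 13 4 2 15)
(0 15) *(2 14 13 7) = (0 15)(2 14 13 7) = [15, 1, 14, 3, 4, 5, 6, 2, 8, 9, 10, 11, 12, 7, 13, 0]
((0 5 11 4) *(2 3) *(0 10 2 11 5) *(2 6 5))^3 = (2 4 5 11 6 3 10)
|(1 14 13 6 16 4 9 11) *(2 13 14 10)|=9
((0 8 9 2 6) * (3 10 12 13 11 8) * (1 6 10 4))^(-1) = (0 6 1 4 3)(2 9 8 11 13 12 10)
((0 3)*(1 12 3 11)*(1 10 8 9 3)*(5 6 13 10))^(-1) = (0 3 9 8 10 13 6 5 11)(1 12)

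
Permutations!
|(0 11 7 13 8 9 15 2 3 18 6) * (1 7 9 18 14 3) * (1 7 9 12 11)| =10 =|(0 1 9 15 2 7 13 8 18 6)(3 14)(11 12)|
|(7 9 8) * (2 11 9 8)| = 6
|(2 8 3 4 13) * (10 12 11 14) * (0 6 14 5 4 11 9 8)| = |(0 6 14 10 12 9 8 3 11 5 4 13 2)| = 13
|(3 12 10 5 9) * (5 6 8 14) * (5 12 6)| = 8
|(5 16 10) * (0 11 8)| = 3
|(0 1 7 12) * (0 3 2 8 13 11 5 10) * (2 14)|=|(0 1 7 12 3 14 2 8 13 11 5 10)|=12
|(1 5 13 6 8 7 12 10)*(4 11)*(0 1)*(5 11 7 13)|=|(0 1 11 4 7 12 10)(6 8 13)|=21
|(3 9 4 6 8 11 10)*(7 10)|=|(3 9 4 6 8 11 7 10)|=8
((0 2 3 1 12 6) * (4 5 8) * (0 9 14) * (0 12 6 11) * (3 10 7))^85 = ((0 2 10 7 3 1 6 9 14 12 11)(4 5 8))^85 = (0 14 1 10 11 9 3 2 12 6 7)(4 5 8)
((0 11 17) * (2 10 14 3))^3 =((0 11 17)(2 10 14 3))^3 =(17)(2 3 14 10)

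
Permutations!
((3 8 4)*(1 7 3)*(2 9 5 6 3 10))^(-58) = (1 10 9 6 8)(2 5 3 4 7)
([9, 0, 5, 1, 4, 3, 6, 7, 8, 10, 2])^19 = (0 3 2 9 1 5 10)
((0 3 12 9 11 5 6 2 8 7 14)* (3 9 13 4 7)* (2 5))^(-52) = (0 2 12 7 9 8 13 14 11 3 4) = ((0 9 11 2 8 3 12 13 4 7 14)(5 6))^(-52)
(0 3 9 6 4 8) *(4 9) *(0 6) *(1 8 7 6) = (0 3 4 7 6 9)(1 8) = [3, 8, 2, 4, 7, 5, 9, 6, 1, 0]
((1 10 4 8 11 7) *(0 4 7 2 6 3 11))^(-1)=((0 4 8)(1 10 7)(2 6 3 11))^(-1)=(0 8 4)(1 7 10)(2 11 3 6)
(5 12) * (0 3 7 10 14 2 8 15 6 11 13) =(0 3 7 10 14 2 8 15 6 11 13)(5 12) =[3, 1, 8, 7, 4, 12, 11, 10, 15, 9, 14, 13, 5, 0, 2, 6]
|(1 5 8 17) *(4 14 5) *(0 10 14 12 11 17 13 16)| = 35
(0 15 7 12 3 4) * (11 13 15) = (0 11 13 15 7 12 3 4) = [11, 1, 2, 4, 0, 5, 6, 12, 8, 9, 10, 13, 3, 15, 14, 7]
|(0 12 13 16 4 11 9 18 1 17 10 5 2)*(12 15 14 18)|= 18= |(0 15 14 18 1 17 10 5 2)(4 11 9 12 13 16)|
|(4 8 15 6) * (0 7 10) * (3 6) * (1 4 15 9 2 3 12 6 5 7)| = 30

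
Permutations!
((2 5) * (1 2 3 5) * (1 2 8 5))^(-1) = ((1 8 5 3))^(-1) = (1 3 5 8)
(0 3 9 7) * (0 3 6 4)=(0 6 4)(3 9 7)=[6, 1, 2, 9, 0, 5, 4, 3, 8, 7]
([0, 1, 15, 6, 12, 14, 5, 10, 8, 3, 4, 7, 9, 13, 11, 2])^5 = [0, 1, 15, 7, 5, 4, 10, 3, 8, 11, 6, 9, 14, 13, 12, 2]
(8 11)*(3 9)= (3 9)(8 11)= [0, 1, 2, 9, 4, 5, 6, 7, 11, 3, 10, 8]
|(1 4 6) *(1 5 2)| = |(1 4 6 5 2)| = 5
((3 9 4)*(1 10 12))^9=(12)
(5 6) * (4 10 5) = [0, 1, 2, 3, 10, 6, 4, 7, 8, 9, 5] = (4 10 5 6)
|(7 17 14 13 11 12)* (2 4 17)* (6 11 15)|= |(2 4 17 14 13 15 6 11 12 7)|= 10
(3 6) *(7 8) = [0, 1, 2, 6, 4, 5, 3, 8, 7] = (3 6)(7 8)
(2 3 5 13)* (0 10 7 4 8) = (0 10 7 4 8)(2 3 5 13) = [10, 1, 3, 5, 8, 13, 6, 4, 0, 9, 7, 11, 12, 2]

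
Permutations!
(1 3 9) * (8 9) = (1 3 8 9) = [0, 3, 2, 8, 4, 5, 6, 7, 9, 1]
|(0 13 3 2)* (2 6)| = 5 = |(0 13 3 6 2)|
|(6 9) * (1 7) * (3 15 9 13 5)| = 6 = |(1 7)(3 15 9 6 13 5)|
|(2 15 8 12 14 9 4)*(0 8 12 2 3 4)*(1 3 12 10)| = 11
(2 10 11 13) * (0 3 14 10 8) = [3, 1, 8, 14, 4, 5, 6, 7, 0, 9, 11, 13, 12, 2, 10] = (0 3 14 10 11 13 2 8)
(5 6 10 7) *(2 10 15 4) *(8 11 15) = (2 10 7 5 6 8 11 15 4) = [0, 1, 10, 3, 2, 6, 8, 5, 11, 9, 7, 15, 12, 13, 14, 4]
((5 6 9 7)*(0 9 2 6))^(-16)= (9)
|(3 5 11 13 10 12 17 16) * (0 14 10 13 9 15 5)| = |(0 14 10 12 17 16 3)(5 11 9 15)| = 28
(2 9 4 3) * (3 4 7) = (2 9 7 3) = [0, 1, 9, 2, 4, 5, 6, 3, 8, 7]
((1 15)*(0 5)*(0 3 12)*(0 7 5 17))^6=(17)(3 7)(5 12)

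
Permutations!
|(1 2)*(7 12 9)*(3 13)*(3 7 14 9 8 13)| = |(1 2)(7 12 8 13)(9 14)| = 4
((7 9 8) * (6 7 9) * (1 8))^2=((1 8 9)(6 7))^2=(1 9 8)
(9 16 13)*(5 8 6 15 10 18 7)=(5 8 6 15 10 18 7)(9 16 13)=[0, 1, 2, 3, 4, 8, 15, 5, 6, 16, 18, 11, 12, 9, 14, 10, 13, 17, 7]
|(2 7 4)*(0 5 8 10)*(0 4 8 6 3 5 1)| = 30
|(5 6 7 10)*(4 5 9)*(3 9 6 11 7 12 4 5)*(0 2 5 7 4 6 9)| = |(0 2 5 11 4 3)(6 12)(7 10 9)| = 6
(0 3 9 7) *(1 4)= (0 3 9 7)(1 4)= [3, 4, 2, 9, 1, 5, 6, 0, 8, 7]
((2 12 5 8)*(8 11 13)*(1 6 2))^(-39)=(1 6 2 12 5 11 13 8)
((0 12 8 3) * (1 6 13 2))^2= ((0 12 8 3)(1 6 13 2))^2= (0 8)(1 13)(2 6)(3 12)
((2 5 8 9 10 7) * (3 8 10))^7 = (2 7 10 5)(3 8 9) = ((2 5 10 7)(3 8 9))^7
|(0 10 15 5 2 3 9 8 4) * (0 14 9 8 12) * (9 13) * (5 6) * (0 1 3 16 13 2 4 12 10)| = |(1 3 8 12)(2 16 13 9 10 15 6 5 4 14)| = 20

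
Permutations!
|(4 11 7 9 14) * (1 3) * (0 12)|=10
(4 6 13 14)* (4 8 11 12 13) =(4 6)(8 11 12 13 14) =[0, 1, 2, 3, 6, 5, 4, 7, 11, 9, 10, 12, 13, 14, 8]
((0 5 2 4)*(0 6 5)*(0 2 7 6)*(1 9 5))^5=((0 2 4)(1 9 5 7 6))^5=(9)(0 4 2)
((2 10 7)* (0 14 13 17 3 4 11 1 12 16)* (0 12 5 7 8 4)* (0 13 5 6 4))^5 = ((0 14 5 7 2 10 8)(1 6 4 11)(3 13 17)(12 16))^5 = (0 10 7 14 8 2 5)(1 6 4 11)(3 17 13)(12 16)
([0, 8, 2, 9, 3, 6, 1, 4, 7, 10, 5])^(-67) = (1 9 8 10 7 5 4 6 3)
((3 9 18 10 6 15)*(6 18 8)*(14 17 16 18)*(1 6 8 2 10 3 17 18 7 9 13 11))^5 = ((1 6 15 17 16 7 9 2 10 14 18 3 13 11))^5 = (1 7 18 6 9 3 15 2 13 17 10 11 16 14)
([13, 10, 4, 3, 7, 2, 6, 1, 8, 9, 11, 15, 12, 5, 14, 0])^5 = [7, 13, 11, 3, 15, 10, 6, 0, 8, 9, 5, 2, 12, 1, 14, 4]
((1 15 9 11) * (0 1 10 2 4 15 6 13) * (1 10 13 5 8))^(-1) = (0 13 11 9 15 4 2 10)(1 8 5 6)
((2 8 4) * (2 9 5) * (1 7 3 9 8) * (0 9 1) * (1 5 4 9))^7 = (0 1 7 3 5 2)(4 8 9)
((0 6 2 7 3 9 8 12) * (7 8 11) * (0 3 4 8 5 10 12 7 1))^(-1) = ((0 6 2 5 10 12 3 9 11 1)(4 8 7))^(-1) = (0 1 11 9 3 12 10 5 2 6)(4 7 8)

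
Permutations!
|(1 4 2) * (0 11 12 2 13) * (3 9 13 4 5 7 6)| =11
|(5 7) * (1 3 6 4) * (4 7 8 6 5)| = |(1 3 5 8 6 7 4)| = 7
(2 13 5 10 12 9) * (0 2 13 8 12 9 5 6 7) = (0 2 8 12 5 10 9 13 6 7) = [2, 1, 8, 3, 4, 10, 7, 0, 12, 13, 9, 11, 5, 6]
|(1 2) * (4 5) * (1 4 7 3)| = 6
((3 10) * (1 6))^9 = ((1 6)(3 10))^9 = (1 6)(3 10)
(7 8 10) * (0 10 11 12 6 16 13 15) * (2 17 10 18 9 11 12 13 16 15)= [18, 1, 17, 3, 4, 5, 15, 8, 12, 11, 7, 13, 6, 2, 14, 0, 16, 10, 9]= (0 18 9 11 13 2 17 10 7 8 12 6 15)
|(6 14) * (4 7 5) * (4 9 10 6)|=|(4 7 5 9 10 6 14)|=7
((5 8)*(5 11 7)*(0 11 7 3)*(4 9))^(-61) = (0 3 11)(4 9)(5 7 8)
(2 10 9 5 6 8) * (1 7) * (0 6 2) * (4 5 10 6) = (0 4 5 2 6 8)(1 7)(9 10) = [4, 7, 6, 3, 5, 2, 8, 1, 0, 10, 9]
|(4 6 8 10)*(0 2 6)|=6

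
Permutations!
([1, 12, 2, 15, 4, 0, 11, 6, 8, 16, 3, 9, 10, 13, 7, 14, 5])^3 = (0 10 14 11 5 12 15 6 16 1 3 7 9)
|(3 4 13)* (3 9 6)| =5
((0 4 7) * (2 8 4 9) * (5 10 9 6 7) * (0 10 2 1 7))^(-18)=((0 6)(1 7 10 9)(2 8 4 5))^(-18)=(1 10)(2 4)(5 8)(7 9)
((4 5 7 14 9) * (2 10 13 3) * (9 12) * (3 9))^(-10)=(14)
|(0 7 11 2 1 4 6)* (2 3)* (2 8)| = 9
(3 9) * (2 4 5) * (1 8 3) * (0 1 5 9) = (0 1 8 3)(2 4 9 5) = [1, 8, 4, 0, 9, 2, 6, 7, 3, 5]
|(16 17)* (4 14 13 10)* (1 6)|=4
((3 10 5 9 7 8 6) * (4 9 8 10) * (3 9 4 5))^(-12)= (3 8 9 10 5 6 7)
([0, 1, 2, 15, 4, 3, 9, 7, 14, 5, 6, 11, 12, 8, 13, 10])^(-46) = (3 10 9)(5 15 6)(8 13 14)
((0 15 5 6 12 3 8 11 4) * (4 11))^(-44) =((0 15 5 6 12 3 8 4))^(-44) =(0 12)(3 15)(4 6)(5 8)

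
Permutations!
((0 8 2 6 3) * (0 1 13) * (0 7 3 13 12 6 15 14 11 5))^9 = (0 2 14 5 8 15 11)(1 13)(3 6)(7 12)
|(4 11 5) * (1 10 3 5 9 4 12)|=15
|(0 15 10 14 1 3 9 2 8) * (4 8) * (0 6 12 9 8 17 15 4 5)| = |(0 4 17 15 10 14 1 3 8 6 12 9 2 5)| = 14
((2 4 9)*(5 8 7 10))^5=((2 4 9)(5 8 7 10))^5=(2 9 4)(5 8 7 10)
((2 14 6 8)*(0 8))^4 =((0 8 2 14 6))^4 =(0 6 14 2 8)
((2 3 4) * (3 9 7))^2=(2 7 4 9 3)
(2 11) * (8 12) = (2 11)(8 12) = [0, 1, 11, 3, 4, 5, 6, 7, 12, 9, 10, 2, 8]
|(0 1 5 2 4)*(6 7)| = 10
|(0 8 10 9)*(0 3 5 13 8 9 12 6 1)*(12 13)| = |(0 9 3 5 12 6 1)(8 10 13)| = 21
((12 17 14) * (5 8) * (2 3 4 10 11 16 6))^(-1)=(2 6 16 11 10 4 3)(5 8)(12 14 17)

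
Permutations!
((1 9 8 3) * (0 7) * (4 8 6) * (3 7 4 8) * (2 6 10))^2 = ((0 4 3 1 9 10 2 6 8 7))^2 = (0 3 9 2 8)(1 10 6 7 4)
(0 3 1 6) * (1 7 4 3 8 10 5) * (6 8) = (0 6)(1 8 10 5)(3 7 4) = [6, 8, 2, 7, 3, 1, 0, 4, 10, 9, 5]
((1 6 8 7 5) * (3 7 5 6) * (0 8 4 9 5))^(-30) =(1 9 6 3 5 4 7)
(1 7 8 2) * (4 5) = [0, 7, 1, 3, 5, 4, 6, 8, 2] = (1 7 8 2)(4 5)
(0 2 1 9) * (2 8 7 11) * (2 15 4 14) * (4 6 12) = (0 8 7 11 15 6 12 4 14 2 1 9) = [8, 9, 1, 3, 14, 5, 12, 11, 7, 0, 10, 15, 4, 13, 2, 6]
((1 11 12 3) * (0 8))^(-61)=((0 8)(1 11 12 3))^(-61)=(0 8)(1 3 12 11)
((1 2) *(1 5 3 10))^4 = (1 10 3 5 2)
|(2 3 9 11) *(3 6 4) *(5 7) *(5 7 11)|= 7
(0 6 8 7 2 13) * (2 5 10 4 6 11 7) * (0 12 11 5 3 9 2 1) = (0 5 10 4 6 8 1)(2 13 12 11 7 3 9) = [5, 0, 13, 9, 6, 10, 8, 3, 1, 2, 4, 7, 11, 12]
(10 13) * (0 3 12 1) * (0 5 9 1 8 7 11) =(0 3 12 8 7 11)(1 5 9)(10 13) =[3, 5, 2, 12, 4, 9, 6, 11, 7, 1, 13, 0, 8, 10]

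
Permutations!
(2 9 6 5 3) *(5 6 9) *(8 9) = (2 5 3)(8 9) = [0, 1, 5, 2, 4, 3, 6, 7, 9, 8]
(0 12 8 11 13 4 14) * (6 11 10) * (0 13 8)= (0 12)(4 14 13)(6 11 8 10)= [12, 1, 2, 3, 14, 5, 11, 7, 10, 9, 6, 8, 0, 4, 13]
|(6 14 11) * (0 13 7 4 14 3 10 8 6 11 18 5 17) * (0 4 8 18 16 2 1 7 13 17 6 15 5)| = 15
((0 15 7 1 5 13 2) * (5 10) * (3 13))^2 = (0 7 10 3 2 15 1 5 13)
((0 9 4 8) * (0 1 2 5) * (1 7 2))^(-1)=(0 5 2 7 8 4 9)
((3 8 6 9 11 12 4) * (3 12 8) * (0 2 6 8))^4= ((0 2 6 9 11)(4 12))^4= (12)(0 11 9 6 2)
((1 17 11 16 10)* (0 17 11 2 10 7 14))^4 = (0 1 14 10 7 2 16 17 11)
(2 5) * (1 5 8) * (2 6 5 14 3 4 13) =(1 14 3 4 13 2 8)(5 6) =[0, 14, 8, 4, 13, 6, 5, 7, 1, 9, 10, 11, 12, 2, 3]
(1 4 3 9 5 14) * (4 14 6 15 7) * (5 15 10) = (1 14)(3 9 15 7 4)(5 6 10) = [0, 14, 2, 9, 3, 6, 10, 4, 8, 15, 5, 11, 12, 13, 1, 7]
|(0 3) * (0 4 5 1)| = |(0 3 4 5 1)| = 5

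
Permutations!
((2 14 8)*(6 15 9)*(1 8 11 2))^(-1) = ((1 8)(2 14 11)(6 15 9))^(-1) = (1 8)(2 11 14)(6 9 15)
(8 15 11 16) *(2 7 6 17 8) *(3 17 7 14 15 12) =(2 14 15 11 16)(3 17 8 12)(6 7) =[0, 1, 14, 17, 4, 5, 7, 6, 12, 9, 10, 16, 3, 13, 15, 11, 2, 8]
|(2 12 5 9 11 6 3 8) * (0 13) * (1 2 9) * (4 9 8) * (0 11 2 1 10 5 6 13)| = |(2 12 6 3 4 9)(5 10)(11 13)| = 6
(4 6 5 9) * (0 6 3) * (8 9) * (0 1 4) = (0 6 5 8 9)(1 4 3) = [6, 4, 2, 1, 3, 8, 5, 7, 9, 0]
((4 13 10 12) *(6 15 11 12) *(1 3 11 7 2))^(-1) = ((1 3 11 12 4 13 10 6 15 7 2))^(-1) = (1 2 7 15 6 10 13 4 12 11 3)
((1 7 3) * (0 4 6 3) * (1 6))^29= ((0 4 1 7)(3 6))^29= (0 4 1 7)(3 6)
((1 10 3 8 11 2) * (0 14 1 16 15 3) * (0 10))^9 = (2 3)(8 16)(11 15)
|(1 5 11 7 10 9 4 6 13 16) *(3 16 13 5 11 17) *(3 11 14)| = |(1 14 3 16)(4 6 5 17 11 7 10 9)| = 8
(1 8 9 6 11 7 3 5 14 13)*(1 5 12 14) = (1 8 9 6 11 7 3 12 14 13 5) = [0, 8, 2, 12, 4, 1, 11, 3, 9, 6, 10, 7, 14, 5, 13]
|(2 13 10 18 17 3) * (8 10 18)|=|(2 13 18 17 3)(8 10)|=10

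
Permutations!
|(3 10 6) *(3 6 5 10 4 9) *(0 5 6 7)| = 15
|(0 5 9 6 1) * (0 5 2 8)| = 12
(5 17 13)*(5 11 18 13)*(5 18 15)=(5 17 18 13 11 15)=[0, 1, 2, 3, 4, 17, 6, 7, 8, 9, 10, 15, 12, 11, 14, 5, 16, 18, 13]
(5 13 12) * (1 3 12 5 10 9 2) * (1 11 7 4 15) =(1 3 12 10 9 2 11 7 4 15)(5 13) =[0, 3, 11, 12, 15, 13, 6, 4, 8, 2, 9, 7, 10, 5, 14, 1]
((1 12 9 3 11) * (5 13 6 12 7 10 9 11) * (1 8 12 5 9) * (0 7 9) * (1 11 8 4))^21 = ((0 7 10 11 4 1 9 3)(5 13 6)(8 12))^21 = (13)(0 1 10 3 4 7 9 11)(8 12)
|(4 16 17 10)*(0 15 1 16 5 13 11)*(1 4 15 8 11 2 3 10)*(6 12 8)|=|(0 6 12 8 11)(1 16 17)(2 3 10 15 4 5 13)|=105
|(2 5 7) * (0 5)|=|(0 5 7 2)|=4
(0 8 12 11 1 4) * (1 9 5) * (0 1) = [8, 4, 2, 3, 1, 0, 6, 7, 12, 5, 10, 9, 11] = (0 8 12 11 9 5)(1 4)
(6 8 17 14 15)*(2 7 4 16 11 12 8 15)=(2 7 4 16 11 12 8 17 14)(6 15)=[0, 1, 7, 3, 16, 5, 15, 4, 17, 9, 10, 12, 8, 13, 2, 6, 11, 14]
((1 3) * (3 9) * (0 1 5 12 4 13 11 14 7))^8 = (0 11 12 9 7 13 5 1 14 4 3) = ((0 1 9 3 5 12 4 13 11 14 7))^8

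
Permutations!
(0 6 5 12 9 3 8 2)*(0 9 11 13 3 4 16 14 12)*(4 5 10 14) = (0 6 10 14 12 11 13 3 8 2 9 5)(4 16) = [6, 1, 9, 8, 16, 0, 10, 7, 2, 5, 14, 13, 11, 3, 12, 15, 4]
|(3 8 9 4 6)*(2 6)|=6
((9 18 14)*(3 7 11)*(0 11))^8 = (9 14 18)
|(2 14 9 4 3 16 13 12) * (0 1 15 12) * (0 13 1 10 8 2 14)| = 8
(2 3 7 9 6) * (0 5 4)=(0 5 4)(2 3 7 9 6)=[5, 1, 3, 7, 0, 4, 2, 9, 8, 6]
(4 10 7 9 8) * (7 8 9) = (4 10 8) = [0, 1, 2, 3, 10, 5, 6, 7, 4, 9, 8]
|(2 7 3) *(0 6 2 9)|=|(0 6 2 7 3 9)|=6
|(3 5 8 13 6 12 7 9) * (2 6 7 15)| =12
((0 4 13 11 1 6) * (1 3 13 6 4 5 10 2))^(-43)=(0 6 4 1 2 10 5)(3 11 13)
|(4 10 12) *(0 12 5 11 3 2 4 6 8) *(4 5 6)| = 12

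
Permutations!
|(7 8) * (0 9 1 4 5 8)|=7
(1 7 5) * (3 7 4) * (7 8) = [0, 4, 2, 8, 3, 1, 6, 5, 7] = (1 4 3 8 7 5)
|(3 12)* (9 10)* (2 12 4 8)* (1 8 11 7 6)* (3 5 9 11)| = |(1 8 2 12 5 9 10 11 7 6)(3 4)| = 10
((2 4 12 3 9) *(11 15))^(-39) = (2 4 12 3 9)(11 15)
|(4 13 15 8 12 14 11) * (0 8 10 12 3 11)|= 10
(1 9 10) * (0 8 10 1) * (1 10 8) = (0 1 9 10) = [1, 9, 2, 3, 4, 5, 6, 7, 8, 10, 0]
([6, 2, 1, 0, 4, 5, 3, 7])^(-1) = [3, 2, 1, 6, 4, 5, 0, 7]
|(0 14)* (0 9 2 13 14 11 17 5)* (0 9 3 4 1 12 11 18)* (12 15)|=|(0 18)(1 15 12 11 17 5 9 2 13 14 3 4)|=12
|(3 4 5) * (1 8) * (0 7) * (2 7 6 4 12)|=8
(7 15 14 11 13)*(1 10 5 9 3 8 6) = (1 10 5 9 3 8 6)(7 15 14 11 13) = [0, 10, 2, 8, 4, 9, 1, 15, 6, 3, 5, 13, 12, 7, 11, 14]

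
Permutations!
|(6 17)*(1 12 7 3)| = |(1 12 7 3)(6 17)| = 4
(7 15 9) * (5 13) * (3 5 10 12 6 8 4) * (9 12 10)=(3 5 13 9 7 15 12 6 8 4)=[0, 1, 2, 5, 3, 13, 8, 15, 4, 7, 10, 11, 6, 9, 14, 12]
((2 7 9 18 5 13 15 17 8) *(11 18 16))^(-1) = ((2 7 9 16 11 18 5 13 15 17 8))^(-1) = (2 8 17 15 13 5 18 11 16 9 7)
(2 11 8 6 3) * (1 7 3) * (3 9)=(1 7 9 3 2 11 8 6)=[0, 7, 11, 2, 4, 5, 1, 9, 6, 3, 10, 8]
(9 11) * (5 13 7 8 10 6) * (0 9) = (0 9 11)(5 13 7 8 10 6) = [9, 1, 2, 3, 4, 13, 5, 8, 10, 11, 6, 0, 12, 7]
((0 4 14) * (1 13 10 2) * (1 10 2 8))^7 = (0 4 14)(1 2 8 13 10)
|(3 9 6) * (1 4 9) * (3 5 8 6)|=12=|(1 4 9 3)(5 8 6)|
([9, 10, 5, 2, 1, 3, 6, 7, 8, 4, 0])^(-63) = [4, 0, 2, 3, 10, 5, 6, 7, 8, 1, 9]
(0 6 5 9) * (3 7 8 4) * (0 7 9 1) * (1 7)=(0 6 5 7 8 4 3 9 1)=[6, 0, 2, 9, 3, 7, 5, 8, 4, 1]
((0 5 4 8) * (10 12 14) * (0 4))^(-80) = ((0 5)(4 8)(10 12 14))^(-80) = (10 12 14)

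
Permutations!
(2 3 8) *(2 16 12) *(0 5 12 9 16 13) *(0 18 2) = (0 5 12)(2 3 8 13 18)(9 16) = [5, 1, 3, 8, 4, 12, 6, 7, 13, 16, 10, 11, 0, 18, 14, 15, 9, 17, 2]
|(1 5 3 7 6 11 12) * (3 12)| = 12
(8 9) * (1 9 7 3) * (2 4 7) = [0, 9, 4, 1, 7, 5, 6, 3, 2, 8] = (1 9 8 2 4 7 3)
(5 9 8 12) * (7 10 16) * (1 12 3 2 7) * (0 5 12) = (0 5 9 8 3 2 7 10 16 1) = [5, 0, 7, 2, 4, 9, 6, 10, 3, 8, 16, 11, 12, 13, 14, 15, 1]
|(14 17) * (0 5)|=|(0 5)(14 17)|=2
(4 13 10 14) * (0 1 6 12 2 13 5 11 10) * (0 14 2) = [1, 6, 13, 3, 5, 11, 12, 7, 8, 9, 2, 10, 0, 14, 4] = (0 1 6 12)(2 13 14 4 5 11 10)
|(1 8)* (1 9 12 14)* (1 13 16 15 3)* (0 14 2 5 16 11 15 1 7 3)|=|(0 14 13 11 15)(1 8 9 12 2 5 16)(3 7)|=70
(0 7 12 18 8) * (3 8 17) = (0 7 12 18 17 3 8) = [7, 1, 2, 8, 4, 5, 6, 12, 0, 9, 10, 11, 18, 13, 14, 15, 16, 3, 17]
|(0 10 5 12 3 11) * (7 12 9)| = 8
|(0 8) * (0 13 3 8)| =|(3 8 13)| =3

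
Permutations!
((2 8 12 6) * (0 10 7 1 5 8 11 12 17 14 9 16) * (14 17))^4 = ((17)(0 10 7 1 5 8 14 9 16)(2 11 12 6))^4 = (17)(0 5 16 1 9 7 14 10 8)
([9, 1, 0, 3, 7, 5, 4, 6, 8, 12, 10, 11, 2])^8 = (12)(4 6 7)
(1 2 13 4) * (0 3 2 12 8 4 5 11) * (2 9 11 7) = [3, 12, 13, 9, 1, 7, 6, 2, 4, 11, 10, 0, 8, 5] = (0 3 9 11)(1 12 8 4)(2 13 5 7)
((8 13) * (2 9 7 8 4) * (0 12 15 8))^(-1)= (0 7 9 2 4 13 8 15 12)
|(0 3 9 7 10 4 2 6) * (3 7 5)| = 6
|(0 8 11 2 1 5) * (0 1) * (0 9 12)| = 6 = |(0 8 11 2 9 12)(1 5)|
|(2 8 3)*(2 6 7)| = 5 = |(2 8 3 6 7)|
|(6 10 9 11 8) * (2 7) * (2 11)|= 7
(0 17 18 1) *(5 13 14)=(0 17 18 1)(5 13 14)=[17, 0, 2, 3, 4, 13, 6, 7, 8, 9, 10, 11, 12, 14, 5, 15, 16, 18, 1]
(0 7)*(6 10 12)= (0 7)(6 10 12)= [7, 1, 2, 3, 4, 5, 10, 0, 8, 9, 12, 11, 6]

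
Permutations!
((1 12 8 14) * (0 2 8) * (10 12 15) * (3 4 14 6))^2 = ((0 2 8 6 3 4 14 1 15 10 12))^2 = (0 8 3 14 15 12 2 6 4 1 10)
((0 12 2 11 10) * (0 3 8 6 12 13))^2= (13)(2 10 8 12 11 3 6)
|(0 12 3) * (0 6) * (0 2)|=5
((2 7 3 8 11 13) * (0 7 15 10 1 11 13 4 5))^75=((0 7 3 8 13 2 15 10 1 11 4 5))^75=(0 8 15 11)(1 5 3 2)(4 7 13 10)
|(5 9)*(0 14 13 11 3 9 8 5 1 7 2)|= 18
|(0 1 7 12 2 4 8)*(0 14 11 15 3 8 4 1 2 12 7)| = |(0 2 1)(3 8 14 11 15)| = 15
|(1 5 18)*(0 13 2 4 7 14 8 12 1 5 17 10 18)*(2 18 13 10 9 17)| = 70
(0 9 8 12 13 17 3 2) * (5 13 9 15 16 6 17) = (0 15 16 6 17 3 2)(5 13)(8 12 9) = [15, 1, 0, 2, 4, 13, 17, 7, 12, 8, 10, 11, 9, 5, 14, 16, 6, 3]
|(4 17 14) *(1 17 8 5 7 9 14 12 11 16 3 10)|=|(1 17 12 11 16 3 10)(4 8 5 7 9 14)|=42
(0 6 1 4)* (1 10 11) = [6, 4, 2, 3, 0, 5, 10, 7, 8, 9, 11, 1] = (0 6 10 11 1 4)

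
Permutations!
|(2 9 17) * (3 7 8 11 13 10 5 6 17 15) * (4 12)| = 12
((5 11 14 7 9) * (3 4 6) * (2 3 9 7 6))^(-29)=(2 3 4)(5 11 14 6 9)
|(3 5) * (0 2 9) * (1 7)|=6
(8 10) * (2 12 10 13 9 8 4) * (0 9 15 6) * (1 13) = [9, 13, 12, 3, 2, 5, 0, 7, 1, 8, 4, 11, 10, 15, 14, 6] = (0 9 8 1 13 15 6)(2 12 10 4)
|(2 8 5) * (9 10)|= |(2 8 5)(9 10)|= 6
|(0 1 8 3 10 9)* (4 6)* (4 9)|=8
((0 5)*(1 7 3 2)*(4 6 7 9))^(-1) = (0 5)(1 2 3 7 6 4 9)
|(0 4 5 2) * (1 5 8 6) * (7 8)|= |(0 4 7 8 6 1 5 2)|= 8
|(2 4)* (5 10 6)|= 6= |(2 4)(5 10 6)|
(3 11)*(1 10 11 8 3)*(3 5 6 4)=[0, 10, 2, 8, 3, 6, 4, 7, 5, 9, 11, 1]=(1 10 11)(3 8 5 6 4)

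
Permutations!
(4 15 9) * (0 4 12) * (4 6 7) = (0 6 7 4 15 9 12) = [6, 1, 2, 3, 15, 5, 7, 4, 8, 12, 10, 11, 0, 13, 14, 9]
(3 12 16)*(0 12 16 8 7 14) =(0 12 8 7 14)(3 16) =[12, 1, 2, 16, 4, 5, 6, 14, 7, 9, 10, 11, 8, 13, 0, 15, 3]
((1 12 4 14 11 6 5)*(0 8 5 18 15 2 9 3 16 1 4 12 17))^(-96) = (0 2 4 16 6)(1 18 8 9 14)(3 11 17 15 5)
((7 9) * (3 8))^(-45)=((3 8)(7 9))^(-45)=(3 8)(7 9)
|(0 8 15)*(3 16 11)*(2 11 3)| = 6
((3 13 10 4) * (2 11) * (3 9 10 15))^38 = (3 15 13)(4 10 9)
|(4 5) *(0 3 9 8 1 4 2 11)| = |(0 3 9 8 1 4 5 2 11)| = 9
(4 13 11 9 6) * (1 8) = [0, 8, 2, 3, 13, 5, 4, 7, 1, 6, 10, 9, 12, 11] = (1 8)(4 13 11 9 6)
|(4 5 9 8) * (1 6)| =|(1 6)(4 5 9 8)| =4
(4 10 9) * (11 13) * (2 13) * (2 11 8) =[0, 1, 13, 3, 10, 5, 6, 7, 2, 4, 9, 11, 12, 8] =(2 13 8)(4 10 9)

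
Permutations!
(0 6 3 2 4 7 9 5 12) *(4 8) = (0 6 3 2 8 4 7 9 5 12) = [6, 1, 8, 2, 7, 12, 3, 9, 4, 5, 10, 11, 0]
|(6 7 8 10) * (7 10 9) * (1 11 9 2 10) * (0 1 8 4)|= |(0 1 11 9 7 4)(2 10 6 8)|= 12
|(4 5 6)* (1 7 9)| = 3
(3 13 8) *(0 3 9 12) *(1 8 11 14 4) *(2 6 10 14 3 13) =(0 13 11 3 2 6 10 14 4 1 8 9 12) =[13, 8, 6, 2, 1, 5, 10, 7, 9, 12, 14, 3, 0, 11, 4]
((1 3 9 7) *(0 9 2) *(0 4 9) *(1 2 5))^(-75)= (2 4 9 7)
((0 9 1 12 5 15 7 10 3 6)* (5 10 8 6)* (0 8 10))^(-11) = (0 9 1 12)(3 10 7 15 5)(6 8)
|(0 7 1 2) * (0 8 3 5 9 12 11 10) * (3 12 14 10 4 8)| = 36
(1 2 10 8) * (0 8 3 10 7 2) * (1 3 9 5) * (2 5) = [8, 0, 7, 10, 4, 1, 6, 5, 3, 2, 9] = (0 8 3 10 9 2 7 5 1)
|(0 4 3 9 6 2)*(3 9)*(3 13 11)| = 15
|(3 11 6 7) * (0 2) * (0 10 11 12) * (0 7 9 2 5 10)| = 21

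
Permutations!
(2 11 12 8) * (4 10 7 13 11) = (2 4 10 7 13 11 12 8) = [0, 1, 4, 3, 10, 5, 6, 13, 2, 9, 7, 12, 8, 11]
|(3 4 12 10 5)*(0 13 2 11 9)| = 5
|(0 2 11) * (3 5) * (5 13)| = 3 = |(0 2 11)(3 13 5)|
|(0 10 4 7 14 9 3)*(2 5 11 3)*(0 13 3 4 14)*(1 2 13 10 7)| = |(0 7)(1 2 5 11 4)(3 10 14 9 13)| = 10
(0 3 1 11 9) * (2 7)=(0 3 1 11 9)(2 7)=[3, 11, 7, 1, 4, 5, 6, 2, 8, 0, 10, 9]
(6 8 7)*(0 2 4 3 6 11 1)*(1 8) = (0 2 4 3 6 1)(7 11 8) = [2, 0, 4, 6, 3, 5, 1, 11, 7, 9, 10, 8]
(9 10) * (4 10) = (4 10 9) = [0, 1, 2, 3, 10, 5, 6, 7, 8, 4, 9]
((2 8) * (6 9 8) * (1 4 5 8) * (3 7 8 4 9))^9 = (1 9)(2 8 7 3 6)(4 5) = ((1 9)(2 6 3 7 8)(4 5))^9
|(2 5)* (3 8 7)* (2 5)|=3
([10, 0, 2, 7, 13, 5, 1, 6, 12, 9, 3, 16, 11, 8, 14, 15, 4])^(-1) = (0 1 6 7 3 10)(4 16 11 12 8 13)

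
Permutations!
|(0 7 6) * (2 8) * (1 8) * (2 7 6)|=4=|(0 6)(1 8 7 2)|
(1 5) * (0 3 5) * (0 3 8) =(0 8)(1 3 5) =[8, 3, 2, 5, 4, 1, 6, 7, 0]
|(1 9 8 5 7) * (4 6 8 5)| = |(1 9 5 7)(4 6 8)| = 12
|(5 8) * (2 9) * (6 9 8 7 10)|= 7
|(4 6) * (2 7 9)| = 6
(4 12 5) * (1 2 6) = (1 2 6)(4 12 5) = [0, 2, 6, 3, 12, 4, 1, 7, 8, 9, 10, 11, 5]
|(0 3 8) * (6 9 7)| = 3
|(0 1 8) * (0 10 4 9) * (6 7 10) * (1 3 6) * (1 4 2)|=10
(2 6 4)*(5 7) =(2 6 4)(5 7) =[0, 1, 6, 3, 2, 7, 4, 5]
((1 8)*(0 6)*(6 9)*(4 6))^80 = (9)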